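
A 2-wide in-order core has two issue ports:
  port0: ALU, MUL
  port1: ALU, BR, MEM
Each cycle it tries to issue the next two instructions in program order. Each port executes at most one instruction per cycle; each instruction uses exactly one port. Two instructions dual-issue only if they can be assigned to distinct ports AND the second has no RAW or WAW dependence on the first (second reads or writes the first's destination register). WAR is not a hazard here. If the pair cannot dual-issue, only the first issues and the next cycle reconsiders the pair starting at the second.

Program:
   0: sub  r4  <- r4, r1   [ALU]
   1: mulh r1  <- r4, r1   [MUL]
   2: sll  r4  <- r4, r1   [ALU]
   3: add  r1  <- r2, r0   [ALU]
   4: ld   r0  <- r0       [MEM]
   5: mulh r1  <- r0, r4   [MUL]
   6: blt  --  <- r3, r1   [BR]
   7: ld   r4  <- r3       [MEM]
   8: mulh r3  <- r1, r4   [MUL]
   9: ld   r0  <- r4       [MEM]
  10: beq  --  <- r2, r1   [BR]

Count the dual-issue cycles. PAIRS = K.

PAIRS = 2

t=0 i0:sub ; RAW r4
t=1 i1:mulh ; RAW r1
t=2 i2,i3:sll;add ; pair
t=3 i4:ld ; RAW r0
t=4 i5:mulh ; RAW r1
t=5 i6:blt ; no-port BR/MEM
t=6 i7:ld ; RAW r4
t=7 i8,i9:mulh;ld ; pair
t=8 i10:beq ; tail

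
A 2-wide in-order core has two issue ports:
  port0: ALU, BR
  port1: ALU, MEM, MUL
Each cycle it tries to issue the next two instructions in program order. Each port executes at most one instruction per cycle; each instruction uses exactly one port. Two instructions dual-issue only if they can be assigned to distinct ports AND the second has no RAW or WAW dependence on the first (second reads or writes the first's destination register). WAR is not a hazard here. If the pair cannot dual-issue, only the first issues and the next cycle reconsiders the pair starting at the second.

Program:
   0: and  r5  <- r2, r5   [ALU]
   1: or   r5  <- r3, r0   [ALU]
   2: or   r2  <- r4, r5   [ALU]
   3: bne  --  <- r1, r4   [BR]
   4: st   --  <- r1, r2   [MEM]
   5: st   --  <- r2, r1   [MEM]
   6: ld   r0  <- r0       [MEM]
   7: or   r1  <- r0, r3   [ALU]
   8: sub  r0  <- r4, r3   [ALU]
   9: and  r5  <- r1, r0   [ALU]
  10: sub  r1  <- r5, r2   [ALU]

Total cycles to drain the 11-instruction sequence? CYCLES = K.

[0] i0  and.ALU  -- WAW r5
[1] i1  or.ALU  -- RAW r5
[2] i2&i3  or.ALU bne.BR  -- 2-wide
[3] i4  st.MEM  -- no-port MEM/MEM
[4] i5  st.MEM  -- no-port MEM/MEM
[5] i6  ld.MEM  -- RAW r0
[6] i7&i8  or.ALU sub.ALU  -- 2-wide
[7] i9  and.ALU  -- RAW r5
[8] i10  sub.ALU  -- tail

CYCLES = 9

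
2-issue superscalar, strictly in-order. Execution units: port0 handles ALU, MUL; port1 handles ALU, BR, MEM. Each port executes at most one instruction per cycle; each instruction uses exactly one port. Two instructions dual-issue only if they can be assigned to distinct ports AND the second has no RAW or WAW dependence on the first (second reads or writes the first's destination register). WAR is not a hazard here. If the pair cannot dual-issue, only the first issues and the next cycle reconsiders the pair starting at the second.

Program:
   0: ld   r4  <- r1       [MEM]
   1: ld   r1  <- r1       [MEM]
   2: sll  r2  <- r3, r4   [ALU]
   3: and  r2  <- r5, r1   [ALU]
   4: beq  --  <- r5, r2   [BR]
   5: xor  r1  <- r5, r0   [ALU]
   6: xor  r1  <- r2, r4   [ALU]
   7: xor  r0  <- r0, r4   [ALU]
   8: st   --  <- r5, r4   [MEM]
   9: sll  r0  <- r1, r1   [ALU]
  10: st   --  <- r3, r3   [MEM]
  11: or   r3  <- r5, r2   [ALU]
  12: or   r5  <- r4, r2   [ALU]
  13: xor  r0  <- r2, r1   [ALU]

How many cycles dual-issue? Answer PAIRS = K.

  cy0 -> i0 (ld) no-port MEM/MEM
  cy1 -> i1+i2 (ld sll) 2-wide
  cy2 -> i3 (and) RAW r2
  cy3 -> i4+i5 (beq xor) 2-wide
  cy4 -> i6+i7 (xor xor) 2-wide
  cy5 -> i8+i9 (st sll) 2-wide
  cy6 -> i10+i11 (st or) 2-wide
  cy7 -> i12+i13 (or xor) 2-wide

PAIRS = 6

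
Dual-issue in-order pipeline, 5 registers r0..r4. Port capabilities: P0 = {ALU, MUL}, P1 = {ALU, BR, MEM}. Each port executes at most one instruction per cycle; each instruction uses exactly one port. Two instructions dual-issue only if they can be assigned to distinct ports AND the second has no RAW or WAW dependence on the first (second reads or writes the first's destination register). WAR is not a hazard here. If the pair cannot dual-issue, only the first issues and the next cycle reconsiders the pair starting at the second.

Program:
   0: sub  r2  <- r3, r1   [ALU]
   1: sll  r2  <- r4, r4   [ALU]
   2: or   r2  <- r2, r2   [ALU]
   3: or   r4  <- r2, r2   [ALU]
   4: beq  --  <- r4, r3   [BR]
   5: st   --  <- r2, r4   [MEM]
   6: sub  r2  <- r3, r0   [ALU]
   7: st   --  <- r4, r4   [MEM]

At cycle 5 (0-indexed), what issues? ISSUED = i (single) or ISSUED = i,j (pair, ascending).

ISSUED = 5,6

0. sub @i0  | WAW r2
1. sll @i1  | RAW+WAW r2
2. or @i2  | RAW r2
3. or @i3  | RAW r4
4. beq @i4  | no-port BR/MEM
5. st sub @i5&i6  | 2-wide
6. st @i7  | tail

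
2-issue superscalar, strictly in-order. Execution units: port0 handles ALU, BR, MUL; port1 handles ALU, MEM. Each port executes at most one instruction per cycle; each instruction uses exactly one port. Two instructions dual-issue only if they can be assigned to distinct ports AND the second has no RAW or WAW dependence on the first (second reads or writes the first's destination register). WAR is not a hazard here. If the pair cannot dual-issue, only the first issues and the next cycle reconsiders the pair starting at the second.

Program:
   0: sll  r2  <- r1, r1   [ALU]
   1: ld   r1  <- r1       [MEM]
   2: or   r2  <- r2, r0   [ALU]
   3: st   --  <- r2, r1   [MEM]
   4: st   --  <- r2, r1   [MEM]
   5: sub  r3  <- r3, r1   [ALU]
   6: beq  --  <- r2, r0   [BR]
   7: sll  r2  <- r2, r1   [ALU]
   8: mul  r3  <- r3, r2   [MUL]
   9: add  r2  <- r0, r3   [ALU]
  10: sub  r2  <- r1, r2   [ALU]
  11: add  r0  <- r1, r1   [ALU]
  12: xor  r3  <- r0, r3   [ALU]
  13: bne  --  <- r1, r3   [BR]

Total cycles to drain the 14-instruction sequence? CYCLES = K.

CYCLES = 10

  cy0 -> i0&i1 (sll/ld) pair
  cy1 -> i2 (or) RAW r2
  cy2 -> i3 (st) no-port MEM/MEM
  cy3 -> i4&i5 (st/sub) pair
  cy4 -> i6&i7 (beq/sll) pair
  cy5 -> i8 (mul) RAW r3
  cy6 -> i9 (add) RAW+WAW r2
  cy7 -> i10&i11 (sub/add) pair
  cy8 -> i12 (xor) RAW r3
  cy9 -> i13 (bne) tail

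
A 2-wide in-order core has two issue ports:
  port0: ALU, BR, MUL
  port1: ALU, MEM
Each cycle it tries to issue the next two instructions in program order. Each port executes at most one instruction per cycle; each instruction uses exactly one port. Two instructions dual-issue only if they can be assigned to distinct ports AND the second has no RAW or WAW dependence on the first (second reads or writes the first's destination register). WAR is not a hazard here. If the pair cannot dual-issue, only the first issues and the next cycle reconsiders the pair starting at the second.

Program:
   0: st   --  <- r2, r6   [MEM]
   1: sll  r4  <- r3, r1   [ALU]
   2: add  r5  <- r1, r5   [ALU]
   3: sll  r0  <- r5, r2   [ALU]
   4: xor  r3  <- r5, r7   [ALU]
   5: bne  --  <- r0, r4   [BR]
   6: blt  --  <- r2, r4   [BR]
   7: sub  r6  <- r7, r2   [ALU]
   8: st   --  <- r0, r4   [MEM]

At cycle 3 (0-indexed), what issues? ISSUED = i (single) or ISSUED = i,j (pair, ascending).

ISSUED = 5

#0 head=0: st.MEM/sll.ALU i0+i1 pair
#1 head=2: add.ALU i2 RAW r5
#2 head=3: sll.ALU/xor.ALU i3+i4 pair
#3 head=5: bne.BR i5 no-port BR/BR
#4 head=6: blt.BR/sub.ALU i6+i7 pair
#5 head=8: st.MEM i8 tail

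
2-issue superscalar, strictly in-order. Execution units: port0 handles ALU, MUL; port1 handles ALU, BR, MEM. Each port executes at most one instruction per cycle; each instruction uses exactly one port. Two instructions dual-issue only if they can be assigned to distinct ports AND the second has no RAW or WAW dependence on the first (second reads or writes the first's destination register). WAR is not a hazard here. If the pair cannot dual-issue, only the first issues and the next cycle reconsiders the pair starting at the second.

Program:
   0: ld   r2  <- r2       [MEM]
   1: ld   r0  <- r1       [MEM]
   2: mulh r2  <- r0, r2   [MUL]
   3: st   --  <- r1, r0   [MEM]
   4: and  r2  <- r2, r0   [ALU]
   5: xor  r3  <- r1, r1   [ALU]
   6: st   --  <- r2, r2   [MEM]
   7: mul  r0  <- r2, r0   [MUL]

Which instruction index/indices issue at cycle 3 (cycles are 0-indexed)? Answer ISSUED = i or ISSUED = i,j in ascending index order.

ISSUED = 4,5

c0: i0 ld.MEM  no-port MEM/MEM
c1: i1 ld.MEM  RAW r0
c2: i2+i3 mulh.MUL st.MEM  dual
c3: i4+i5 and.ALU xor.ALU  dual
c4: i6+i7 st.MEM mul.MUL  dual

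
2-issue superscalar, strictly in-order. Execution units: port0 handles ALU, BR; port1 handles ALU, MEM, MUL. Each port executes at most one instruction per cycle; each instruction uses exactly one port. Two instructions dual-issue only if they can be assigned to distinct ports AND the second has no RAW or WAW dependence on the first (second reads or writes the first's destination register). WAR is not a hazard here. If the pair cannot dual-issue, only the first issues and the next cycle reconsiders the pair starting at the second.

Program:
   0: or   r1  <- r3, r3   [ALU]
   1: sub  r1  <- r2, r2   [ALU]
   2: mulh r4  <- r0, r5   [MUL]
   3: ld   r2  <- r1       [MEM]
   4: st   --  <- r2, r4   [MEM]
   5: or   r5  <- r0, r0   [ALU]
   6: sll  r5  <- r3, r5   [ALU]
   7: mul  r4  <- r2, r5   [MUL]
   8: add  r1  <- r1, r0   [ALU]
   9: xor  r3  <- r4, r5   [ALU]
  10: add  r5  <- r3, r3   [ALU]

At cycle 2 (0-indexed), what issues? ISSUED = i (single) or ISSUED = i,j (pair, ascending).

c0: i0 or  WAW r1
c1: i1+i2 sub mulh  pair
c2: i3 ld  no-port MEM/MEM
c3: i4+i5 st or  pair
c4: i6 sll  RAW r5
c5: i7+i8 mul add  pair
c6: i9 xor  RAW r3
c7: i10 add  tail

ISSUED = 3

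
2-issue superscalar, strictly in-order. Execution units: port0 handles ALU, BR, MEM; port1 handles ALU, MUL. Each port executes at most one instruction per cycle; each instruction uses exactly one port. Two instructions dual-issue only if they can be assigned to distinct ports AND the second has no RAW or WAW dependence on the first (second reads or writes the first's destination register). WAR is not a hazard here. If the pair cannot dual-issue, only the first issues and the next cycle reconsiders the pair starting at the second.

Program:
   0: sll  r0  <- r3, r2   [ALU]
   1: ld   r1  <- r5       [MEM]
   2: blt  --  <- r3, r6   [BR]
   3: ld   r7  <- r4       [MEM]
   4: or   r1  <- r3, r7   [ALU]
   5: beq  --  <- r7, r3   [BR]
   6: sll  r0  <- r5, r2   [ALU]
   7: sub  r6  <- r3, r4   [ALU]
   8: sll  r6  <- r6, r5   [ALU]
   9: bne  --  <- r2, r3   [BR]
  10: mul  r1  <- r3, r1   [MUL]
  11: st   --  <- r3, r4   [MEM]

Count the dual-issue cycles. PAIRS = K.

PAIRS = 5

[0] i0/i1  sll/ld  -- pair
[1] i2  blt  -- no-port BR/MEM
[2] i3  ld  -- RAW r7
[3] i4/i5  or/beq  -- pair
[4] i6/i7  sll/sub  -- pair
[5] i8/i9  sll/bne  -- pair
[6] i10/i11  mul/st  -- pair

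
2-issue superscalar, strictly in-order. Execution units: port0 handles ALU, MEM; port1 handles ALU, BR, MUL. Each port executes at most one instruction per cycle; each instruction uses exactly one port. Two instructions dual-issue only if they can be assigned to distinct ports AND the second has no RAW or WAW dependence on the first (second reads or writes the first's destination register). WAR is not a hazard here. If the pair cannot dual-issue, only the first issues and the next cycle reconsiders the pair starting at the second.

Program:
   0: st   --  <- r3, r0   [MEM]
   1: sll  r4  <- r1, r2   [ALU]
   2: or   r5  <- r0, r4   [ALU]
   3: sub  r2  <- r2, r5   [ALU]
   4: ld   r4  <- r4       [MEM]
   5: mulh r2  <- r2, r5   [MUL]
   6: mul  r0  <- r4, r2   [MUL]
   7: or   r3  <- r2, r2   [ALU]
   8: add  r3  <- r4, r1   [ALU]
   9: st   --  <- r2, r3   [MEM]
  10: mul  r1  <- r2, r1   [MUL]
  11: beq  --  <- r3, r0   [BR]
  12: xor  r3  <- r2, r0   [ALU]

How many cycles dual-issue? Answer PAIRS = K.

0. st.MEM+sll.ALU @i0/i1  | pair
1. or.ALU @i2  | RAW r5
2. sub.ALU+ld.MEM @i3/i4  | pair
3. mulh.MUL @i5  | no-port MUL/MUL
4. mul.MUL+or.ALU @i6/i7  | pair
5. add.ALU @i8  | RAW r3
6. st.MEM+mul.MUL @i9/i10  | pair
7. beq.BR+xor.ALU @i11/i12  | pair

PAIRS = 5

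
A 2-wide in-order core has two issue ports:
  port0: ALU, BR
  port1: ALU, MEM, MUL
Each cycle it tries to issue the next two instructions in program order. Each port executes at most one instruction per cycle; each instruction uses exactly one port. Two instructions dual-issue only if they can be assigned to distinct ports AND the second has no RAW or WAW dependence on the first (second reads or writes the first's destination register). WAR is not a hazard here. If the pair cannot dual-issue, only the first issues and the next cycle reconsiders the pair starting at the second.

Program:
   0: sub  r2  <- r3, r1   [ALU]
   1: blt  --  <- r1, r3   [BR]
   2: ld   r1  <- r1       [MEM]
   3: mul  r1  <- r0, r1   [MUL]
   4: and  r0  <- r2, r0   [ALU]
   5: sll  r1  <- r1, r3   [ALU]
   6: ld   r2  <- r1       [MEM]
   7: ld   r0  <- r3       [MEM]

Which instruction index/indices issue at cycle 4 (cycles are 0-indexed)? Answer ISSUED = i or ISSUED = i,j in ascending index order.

ISSUED = 6

0. sub.ALU;blt.BR @i0,i1  | pair
1. ld.MEM @i2  | no-port MEM/MUL
2. mul.MUL;and.ALU @i3,i4  | pair
3. sll.ALU @i5  | RAW r1
4. ld.MEM @i6  | no-port MEM/MEM
5. ld.MEM @i7  | tail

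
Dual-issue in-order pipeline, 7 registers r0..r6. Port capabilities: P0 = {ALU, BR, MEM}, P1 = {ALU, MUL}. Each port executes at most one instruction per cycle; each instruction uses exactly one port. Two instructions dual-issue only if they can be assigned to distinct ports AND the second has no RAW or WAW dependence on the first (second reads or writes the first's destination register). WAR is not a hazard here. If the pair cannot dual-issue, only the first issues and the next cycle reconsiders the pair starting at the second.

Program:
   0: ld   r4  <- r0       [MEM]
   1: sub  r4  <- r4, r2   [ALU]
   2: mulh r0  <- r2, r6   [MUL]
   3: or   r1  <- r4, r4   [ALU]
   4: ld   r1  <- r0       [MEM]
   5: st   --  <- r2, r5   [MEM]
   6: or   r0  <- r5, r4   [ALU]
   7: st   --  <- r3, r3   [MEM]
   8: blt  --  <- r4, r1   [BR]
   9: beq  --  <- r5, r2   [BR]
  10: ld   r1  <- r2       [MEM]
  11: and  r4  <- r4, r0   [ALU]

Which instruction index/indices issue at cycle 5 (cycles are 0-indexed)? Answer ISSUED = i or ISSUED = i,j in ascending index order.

  cy0 -> i0 (ld.MEM) RAW+WAW r4
  cy1 -> i1,i2 (sub.ALU+mulh.MUL) pair
  cy2 -> i3 (or.ALU) WAW r1
  cy3 -> i4 (ld.MEM) no-port MEM/MEM
  cy4 -> i5,i6 (st.MEM+or.ALU) pair
  cy5 -> i7 (st.MEM) no-port MEM/BR
  cy6 -> i8 (blt.BR) no-port BR/BR
  cy7 -> i9 (beq.BR) no-port BR/MEM
  cy8 -> i10,i11 (ld.MEM+and.ALU) pair

ISSUED = 7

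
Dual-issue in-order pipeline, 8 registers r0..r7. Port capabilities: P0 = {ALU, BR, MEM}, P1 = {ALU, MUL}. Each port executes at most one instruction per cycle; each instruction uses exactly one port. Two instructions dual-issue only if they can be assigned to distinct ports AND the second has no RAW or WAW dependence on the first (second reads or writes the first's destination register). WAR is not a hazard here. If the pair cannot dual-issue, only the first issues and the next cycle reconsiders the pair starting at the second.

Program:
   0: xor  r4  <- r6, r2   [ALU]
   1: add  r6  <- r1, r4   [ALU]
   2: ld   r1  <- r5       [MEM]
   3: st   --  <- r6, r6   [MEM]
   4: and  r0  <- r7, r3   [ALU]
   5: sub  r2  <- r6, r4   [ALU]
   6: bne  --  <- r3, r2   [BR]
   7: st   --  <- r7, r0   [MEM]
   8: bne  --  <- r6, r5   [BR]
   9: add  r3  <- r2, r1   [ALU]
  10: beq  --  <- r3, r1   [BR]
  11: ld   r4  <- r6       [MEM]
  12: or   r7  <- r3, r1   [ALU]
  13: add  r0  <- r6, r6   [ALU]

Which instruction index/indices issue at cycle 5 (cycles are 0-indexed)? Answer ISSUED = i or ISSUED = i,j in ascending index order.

ISSUED = 7

[0] i0  xor  -- RAW r4
[1] i1+i2  add/ld  -- pair
[2] i3+i4  st/and  -- pair
[3] i5  sub  -- RAW r2
[4] i6  bne  -- no-port BR/MEM
[5] i7  st  -- no-port MEM/BR
[6] i8+i9  bne/add  -- pair
[7] i10  beq  -- no-port BR/MEM
[8] i11+i12  ld/or  -- pair
[9] i13  add  -- tail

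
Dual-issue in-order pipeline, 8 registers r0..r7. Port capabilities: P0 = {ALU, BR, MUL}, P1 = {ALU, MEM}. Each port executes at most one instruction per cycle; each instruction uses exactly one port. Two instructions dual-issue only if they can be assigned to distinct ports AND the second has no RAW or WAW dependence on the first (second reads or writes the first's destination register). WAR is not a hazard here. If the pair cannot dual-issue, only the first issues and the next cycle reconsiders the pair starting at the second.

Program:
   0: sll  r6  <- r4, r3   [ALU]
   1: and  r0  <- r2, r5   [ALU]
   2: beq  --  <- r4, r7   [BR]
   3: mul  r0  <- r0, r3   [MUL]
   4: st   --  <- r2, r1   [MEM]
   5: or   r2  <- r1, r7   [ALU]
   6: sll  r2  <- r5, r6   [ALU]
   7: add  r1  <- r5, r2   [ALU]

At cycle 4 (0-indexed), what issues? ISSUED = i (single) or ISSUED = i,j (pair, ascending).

ISSUED = 6

c0: i0+i1 sll.ALU+and.ALU  2-wide
c1: i2 beq.BR  no-port BR/MUL
c2: i3+i4 mul.MUL+st.MEM  2-wide
c3: i5 or.ALU  WAW r2
c4: i6 sll.ALU  RAW r2
c5: i7 add.ALU  tail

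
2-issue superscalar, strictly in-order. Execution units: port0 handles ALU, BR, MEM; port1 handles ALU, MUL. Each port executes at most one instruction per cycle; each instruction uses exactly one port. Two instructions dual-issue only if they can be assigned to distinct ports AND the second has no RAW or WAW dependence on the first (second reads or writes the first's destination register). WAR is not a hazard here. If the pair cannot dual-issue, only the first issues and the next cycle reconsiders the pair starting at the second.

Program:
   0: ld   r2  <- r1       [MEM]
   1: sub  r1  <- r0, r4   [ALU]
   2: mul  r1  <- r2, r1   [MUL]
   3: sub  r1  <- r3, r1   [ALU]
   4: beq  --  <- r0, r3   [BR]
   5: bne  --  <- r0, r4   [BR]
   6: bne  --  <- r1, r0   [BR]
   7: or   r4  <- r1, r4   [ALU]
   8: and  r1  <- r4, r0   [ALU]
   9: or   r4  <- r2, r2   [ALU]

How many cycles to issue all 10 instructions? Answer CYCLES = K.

0. ld+sub @i0/i1  | 2-wide
1. mul @i2  | RAW+WAW r1
2. sub+beq @i3/i4  | 2-wide
3. bne @i5  | no-port BR/BR
4. bne+or @i6/i7  | 2-wide
5. and+or @i8/i9  | 2-wide

CYCLES = 6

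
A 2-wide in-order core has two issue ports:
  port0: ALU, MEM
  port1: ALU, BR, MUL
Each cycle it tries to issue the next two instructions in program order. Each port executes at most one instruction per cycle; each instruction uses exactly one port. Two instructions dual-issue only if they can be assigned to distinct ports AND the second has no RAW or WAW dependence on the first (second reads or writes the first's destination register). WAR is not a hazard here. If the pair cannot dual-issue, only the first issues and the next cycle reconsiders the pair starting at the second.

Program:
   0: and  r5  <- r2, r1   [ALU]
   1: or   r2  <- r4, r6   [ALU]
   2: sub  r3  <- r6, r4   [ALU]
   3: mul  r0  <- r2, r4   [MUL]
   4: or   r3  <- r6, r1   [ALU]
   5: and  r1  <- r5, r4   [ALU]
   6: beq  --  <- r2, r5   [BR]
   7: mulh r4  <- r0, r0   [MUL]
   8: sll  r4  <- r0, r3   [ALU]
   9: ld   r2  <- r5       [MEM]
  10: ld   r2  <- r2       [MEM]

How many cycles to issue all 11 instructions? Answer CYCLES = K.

CYCLES = 7

  cy0 -> i0,i1 (and.ALU/or.ALU) pair
  cy1 -> i2,i3 (sub.ALU/mul.MUL) pair
  cy2 -> i4,i5 (or.ALU/and.ALU) pair
  cy3 -> i6 (beq.BR) no-port BR/MUL
  cy4 -> i7 (mulh.MUL) WAW r4
  cy5 -> i8,i9 (sll.ALU/ld.MEM) pair
  cy6 -> i10 (ld.MEM) tail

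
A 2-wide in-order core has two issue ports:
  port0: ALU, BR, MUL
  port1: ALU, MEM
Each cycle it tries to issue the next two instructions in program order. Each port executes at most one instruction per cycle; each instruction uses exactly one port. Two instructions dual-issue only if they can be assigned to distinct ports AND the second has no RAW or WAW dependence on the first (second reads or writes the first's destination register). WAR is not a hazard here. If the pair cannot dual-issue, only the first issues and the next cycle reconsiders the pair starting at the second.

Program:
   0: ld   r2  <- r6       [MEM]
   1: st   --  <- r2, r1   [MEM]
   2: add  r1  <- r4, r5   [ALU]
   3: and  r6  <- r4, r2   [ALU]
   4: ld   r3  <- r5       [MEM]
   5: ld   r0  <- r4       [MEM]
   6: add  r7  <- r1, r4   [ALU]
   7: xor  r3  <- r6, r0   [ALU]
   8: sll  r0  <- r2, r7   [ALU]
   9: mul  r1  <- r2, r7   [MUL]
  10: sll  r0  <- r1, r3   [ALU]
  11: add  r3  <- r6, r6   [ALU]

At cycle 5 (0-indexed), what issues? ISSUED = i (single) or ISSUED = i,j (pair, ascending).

ISSUED = 9

  cy0 -> i0 (ld) no-port MEM/MEM
  cy1 -> i1,i2 (st;add) dual
  cy2 -> i3,i4 (and;ld) dual
  cy3 -> i5,i6 (ld;add) dual
  cy4 -> i7,i8 (xor;sll) dual
  cy5 -> i9 (mul) RAW r1
  cy6 -> i10,i11 (sll;add) dual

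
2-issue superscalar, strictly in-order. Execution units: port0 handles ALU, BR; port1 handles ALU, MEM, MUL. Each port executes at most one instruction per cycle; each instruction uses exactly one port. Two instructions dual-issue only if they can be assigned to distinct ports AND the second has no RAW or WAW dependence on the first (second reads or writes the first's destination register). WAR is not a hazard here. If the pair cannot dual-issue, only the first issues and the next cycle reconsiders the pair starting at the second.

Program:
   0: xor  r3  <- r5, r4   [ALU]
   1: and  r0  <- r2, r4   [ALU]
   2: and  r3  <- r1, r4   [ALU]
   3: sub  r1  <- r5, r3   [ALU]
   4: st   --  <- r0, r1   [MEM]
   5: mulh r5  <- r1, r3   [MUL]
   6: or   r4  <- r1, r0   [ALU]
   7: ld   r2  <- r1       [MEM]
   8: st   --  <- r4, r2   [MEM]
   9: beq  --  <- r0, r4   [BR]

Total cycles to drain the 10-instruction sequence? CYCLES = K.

c0: i0&i1 xor.ALU/and.ALU  dual
c1: i2 and.ALU  RAW r3
c2: i3 sub.ALU  RAW r1
c3: i4 st.MEM  no-port MEM/MUL
c4: i5&i6 mulh.MUL/or.ALU  dual
c5: i7 ld.MEM  no-port MEM/MEM
c6: i8&i9 st.MEM/beq.BR  dual

CYCLES = 7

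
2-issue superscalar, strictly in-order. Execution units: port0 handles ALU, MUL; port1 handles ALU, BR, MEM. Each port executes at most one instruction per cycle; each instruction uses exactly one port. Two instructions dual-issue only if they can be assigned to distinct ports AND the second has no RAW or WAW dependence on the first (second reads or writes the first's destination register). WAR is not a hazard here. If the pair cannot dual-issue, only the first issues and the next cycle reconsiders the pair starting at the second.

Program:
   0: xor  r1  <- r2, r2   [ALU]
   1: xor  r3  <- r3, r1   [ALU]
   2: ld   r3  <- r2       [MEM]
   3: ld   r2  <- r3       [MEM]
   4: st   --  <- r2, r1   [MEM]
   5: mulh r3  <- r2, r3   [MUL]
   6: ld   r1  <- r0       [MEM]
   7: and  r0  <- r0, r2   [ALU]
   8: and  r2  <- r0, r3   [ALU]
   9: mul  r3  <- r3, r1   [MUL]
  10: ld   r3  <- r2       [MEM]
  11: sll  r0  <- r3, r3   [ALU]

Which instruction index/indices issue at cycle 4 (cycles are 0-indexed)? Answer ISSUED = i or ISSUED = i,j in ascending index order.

t=0 i0:xor ; RAW r1
t=1 i1:xor ; WAW r3
t=2 i2:ld ; no-port MEM/MEM
t=3 i3:ld ; no-port MEM/MEM
t=4 i4,i5:st mulh ; 2-wide
t=5 i6,i7:ld and ; 2-wide
t=6 i8,i9:and mul ; 2-wide
t=7 i10:ld ; RAW r3
t=8 i11:sll ; tail

ISSUED = 4,5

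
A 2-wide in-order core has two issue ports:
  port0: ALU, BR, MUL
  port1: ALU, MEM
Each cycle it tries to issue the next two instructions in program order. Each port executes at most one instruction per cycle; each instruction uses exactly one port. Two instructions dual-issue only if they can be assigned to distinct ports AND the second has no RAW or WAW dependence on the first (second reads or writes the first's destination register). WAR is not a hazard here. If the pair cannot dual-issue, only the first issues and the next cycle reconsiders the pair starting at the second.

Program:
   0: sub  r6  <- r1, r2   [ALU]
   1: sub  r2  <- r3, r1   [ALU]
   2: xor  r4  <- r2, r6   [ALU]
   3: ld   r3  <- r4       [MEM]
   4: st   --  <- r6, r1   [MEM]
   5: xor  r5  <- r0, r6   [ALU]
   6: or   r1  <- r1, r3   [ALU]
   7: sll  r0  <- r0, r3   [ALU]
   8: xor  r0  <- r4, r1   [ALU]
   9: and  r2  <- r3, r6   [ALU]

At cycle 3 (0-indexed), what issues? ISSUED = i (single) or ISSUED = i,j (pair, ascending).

ISSUED = 4,5

#0 head=0: sub;sub i0/i1 2-wide
#1 head=2: xor i2 RAW r4
#2 head=3: ld i3 no-port MEM/MEM
#3 head=4: st;xor i4/i5 2-wide
#4 head=6: or;sll i6/i7 2-wide
#5 head=8: xor;and i8/i9 2-wide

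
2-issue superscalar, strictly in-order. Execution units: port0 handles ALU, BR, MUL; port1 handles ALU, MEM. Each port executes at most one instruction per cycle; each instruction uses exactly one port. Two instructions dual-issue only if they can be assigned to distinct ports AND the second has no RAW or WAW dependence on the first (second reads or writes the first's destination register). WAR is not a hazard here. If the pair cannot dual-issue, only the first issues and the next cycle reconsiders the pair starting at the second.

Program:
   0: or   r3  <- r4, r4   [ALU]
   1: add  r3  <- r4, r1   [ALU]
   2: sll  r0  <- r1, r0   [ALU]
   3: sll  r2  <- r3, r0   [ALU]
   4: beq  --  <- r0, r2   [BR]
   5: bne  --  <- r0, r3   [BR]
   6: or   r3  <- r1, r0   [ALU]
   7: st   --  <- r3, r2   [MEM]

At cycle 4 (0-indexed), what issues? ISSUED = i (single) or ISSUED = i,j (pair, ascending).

[0] i0  or.ALU  -- WAW r3
[1] i1,i2  add.ALU/sll.ALU  -- 2-wide
[2] i3  sll.ALU  -- RAW r2
[3] i4  beq.BR  -- no-port BR/BR
[4] i5,i6  bne.BR/or.ALU  -- 2-wide
[5] i7  st.MEM  -- tail

ISSUED = 5,6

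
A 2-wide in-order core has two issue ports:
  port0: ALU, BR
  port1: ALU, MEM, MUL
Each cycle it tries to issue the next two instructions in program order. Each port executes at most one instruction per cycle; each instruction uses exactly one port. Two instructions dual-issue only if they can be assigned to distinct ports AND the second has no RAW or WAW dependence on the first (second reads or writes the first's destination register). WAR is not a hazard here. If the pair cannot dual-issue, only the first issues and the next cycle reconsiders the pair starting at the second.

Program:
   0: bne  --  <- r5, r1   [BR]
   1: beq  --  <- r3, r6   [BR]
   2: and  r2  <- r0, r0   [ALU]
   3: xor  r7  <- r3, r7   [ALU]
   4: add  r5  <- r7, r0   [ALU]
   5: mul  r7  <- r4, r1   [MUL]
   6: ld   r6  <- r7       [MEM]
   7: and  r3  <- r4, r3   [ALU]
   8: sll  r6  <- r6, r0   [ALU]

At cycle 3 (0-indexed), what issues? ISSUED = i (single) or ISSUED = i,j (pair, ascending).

ISSUED = 4,5

[0] i0  bne  -- no-port BR/BR
[1] i1/i2  beq;and  -- 2-wide
[2] i3  xor  -- RAW r7
[3] i4/i5  add;mul  -- 2-wide
[4] i6/i7  ld;and  -- 2-wide
[5] i8  sll  -- tail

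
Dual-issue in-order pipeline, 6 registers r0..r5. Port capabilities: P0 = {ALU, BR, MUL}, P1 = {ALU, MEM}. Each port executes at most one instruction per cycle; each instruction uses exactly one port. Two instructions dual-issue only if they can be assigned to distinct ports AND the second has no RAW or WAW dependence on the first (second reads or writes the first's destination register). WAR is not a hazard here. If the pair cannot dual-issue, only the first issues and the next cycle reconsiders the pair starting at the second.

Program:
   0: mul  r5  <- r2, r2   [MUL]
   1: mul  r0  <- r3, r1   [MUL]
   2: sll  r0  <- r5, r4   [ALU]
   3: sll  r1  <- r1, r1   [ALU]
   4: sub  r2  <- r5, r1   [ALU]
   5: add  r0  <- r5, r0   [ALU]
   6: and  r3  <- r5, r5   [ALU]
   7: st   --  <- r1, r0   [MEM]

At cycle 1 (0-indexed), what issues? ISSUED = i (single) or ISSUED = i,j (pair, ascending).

ISSUED = 1

[0] i0  mul.MUL  -- no-port MUL/MUL
[1] i1  mul.MUL  -- WAW r0
[2] i2+i3  sll.ALU/sll.ALU  -- dual
[3] i4+i5  sub.ALU/add.ALU  -- dual
[4] i6+i7  and.ALU/st.MEM  -- dual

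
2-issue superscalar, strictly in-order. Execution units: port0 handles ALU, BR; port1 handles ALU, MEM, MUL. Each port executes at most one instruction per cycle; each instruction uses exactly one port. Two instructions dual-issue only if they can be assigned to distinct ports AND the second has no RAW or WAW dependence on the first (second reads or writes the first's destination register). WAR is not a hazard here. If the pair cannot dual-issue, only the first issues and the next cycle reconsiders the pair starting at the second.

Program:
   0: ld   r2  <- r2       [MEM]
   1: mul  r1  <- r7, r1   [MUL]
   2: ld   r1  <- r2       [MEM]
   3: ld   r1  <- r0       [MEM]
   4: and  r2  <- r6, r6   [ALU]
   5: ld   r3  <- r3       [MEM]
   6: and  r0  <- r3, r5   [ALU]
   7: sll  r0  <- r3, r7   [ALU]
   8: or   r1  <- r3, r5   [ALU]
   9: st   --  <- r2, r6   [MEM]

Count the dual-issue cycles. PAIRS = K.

PAIRS = 2

t=0 i0:ld ; no-port MEM/MUL
t=1 i1:mul ; no-port MUL/MEM
t=2 i2:ld ; no-port MEM/MEM
t=3 i3+i4:ld;and ; dual
t=4 i5:ld ; RAW r3
t=5 i6:and ; WAW r0
t=6 i7+i8:sll;or ; dual
t=7 i9:st ; tail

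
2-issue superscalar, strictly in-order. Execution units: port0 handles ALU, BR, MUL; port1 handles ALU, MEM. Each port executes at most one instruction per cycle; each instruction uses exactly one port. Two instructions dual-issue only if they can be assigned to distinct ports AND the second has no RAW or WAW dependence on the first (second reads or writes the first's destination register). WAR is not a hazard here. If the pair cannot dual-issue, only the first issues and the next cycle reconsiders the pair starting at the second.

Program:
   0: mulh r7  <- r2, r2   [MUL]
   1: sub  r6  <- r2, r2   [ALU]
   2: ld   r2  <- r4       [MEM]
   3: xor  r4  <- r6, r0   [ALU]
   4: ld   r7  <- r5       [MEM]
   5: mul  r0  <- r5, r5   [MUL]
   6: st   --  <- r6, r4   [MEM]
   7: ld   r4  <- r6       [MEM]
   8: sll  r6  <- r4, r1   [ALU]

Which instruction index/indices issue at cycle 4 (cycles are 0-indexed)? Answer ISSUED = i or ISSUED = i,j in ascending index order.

ISSUED = 7

[0] i0+i1  mulh.MUL+sub.ALU  -- 2-wide
[1] i2+i3  ld.MEM+xor.ALU  -- 2-wide
[2] i4+i5  ld.MEM+mul.MUL  -- 2-wide
[3] i6  st.MEM  -- no-port MEM/MEM
[4] i7  ld.MEM  -- RAW r4
[5] i8  sll.ALU  -- tail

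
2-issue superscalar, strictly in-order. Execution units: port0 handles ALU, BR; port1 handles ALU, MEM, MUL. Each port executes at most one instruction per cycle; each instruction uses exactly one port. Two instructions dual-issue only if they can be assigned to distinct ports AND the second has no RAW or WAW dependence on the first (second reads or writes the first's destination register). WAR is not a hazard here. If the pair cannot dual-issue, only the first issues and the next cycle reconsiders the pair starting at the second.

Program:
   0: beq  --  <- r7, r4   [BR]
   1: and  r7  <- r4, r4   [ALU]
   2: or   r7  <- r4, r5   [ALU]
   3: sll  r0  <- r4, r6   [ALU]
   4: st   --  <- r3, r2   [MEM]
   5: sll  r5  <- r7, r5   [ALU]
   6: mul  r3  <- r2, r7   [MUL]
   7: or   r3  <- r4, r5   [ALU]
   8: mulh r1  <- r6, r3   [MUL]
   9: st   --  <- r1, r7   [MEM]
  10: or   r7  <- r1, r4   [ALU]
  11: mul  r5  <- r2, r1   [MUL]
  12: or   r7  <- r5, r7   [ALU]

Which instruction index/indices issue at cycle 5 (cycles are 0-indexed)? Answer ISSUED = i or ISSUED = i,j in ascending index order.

[0] i0,i1  beq+and  -- dual
[1] i2,i3  or+sll  -- dual
[2] i4,i5  st+sll  -- dual
[3] i6  mul  -- WAW r3
[4] i7  or  -- RAW r3
[5] i8  mulh  -- no-port MUL/MEM
[6] i9,i10  st+or  -- dual
[7] i11  mul  -- RAW r5
[8] i12  or  -- tail

ISSUED = 8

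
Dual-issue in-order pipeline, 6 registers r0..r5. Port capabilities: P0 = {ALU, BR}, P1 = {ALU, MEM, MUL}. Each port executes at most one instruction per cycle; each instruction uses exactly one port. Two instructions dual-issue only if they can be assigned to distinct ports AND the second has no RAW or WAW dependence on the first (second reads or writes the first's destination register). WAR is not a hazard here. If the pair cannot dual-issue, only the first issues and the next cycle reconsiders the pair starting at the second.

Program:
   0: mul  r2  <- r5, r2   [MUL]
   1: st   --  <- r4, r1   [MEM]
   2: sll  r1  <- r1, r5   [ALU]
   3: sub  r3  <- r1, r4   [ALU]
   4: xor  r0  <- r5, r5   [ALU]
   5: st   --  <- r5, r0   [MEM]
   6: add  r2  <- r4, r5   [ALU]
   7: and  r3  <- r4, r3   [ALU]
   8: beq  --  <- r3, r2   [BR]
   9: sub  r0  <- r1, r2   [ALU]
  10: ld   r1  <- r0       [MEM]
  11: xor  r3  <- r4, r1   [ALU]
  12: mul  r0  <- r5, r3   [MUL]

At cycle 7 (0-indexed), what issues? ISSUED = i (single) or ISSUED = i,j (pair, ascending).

#0 head=0: mul i0 no-port MUL/MEM
#1 head=1: st sll i1/i2 pair
#2 head=3: sub xor i3/i4 pair
#3 head=5: st add i5/i6 pair
#4 head=7: and i7 RAW r3
#5 head=8: beq sub i8/i9 pair
#6 head=10: ld i10 RAW r1
#7 head=11: xor i11 RAW r3
#8 head=12: mul i12 tail

ISSUED = 11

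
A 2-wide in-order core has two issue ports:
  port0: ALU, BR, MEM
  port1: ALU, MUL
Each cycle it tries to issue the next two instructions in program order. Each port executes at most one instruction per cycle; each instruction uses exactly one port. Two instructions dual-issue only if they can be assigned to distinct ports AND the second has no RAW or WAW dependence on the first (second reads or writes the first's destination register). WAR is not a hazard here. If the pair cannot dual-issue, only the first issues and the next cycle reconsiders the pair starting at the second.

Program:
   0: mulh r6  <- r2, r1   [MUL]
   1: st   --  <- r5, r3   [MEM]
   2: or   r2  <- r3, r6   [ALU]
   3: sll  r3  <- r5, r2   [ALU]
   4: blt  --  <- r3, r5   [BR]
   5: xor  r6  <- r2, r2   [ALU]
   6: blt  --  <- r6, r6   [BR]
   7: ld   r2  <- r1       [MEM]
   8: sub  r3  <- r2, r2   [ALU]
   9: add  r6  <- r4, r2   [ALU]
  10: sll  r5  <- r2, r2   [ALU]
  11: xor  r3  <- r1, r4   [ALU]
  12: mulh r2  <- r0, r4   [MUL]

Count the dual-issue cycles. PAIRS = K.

#0 head=0: mulh+st i0,i1 2-wide
#1 head=2: or i2 RAW r2
#2 head=3: sll i3 RAW r3
#3 head=4: blt+xor i4,i5 2-wide
#4 head=6: blt i6 no-port BR/MEM
#5 head=7: ld i7 RAW r2
#6 head=8: sub+add i8,i9 2-wide
#7 head=10: sll+xor i10,i11 2-wide
#8 head=12: mulh i12 tail

PAIRS = 4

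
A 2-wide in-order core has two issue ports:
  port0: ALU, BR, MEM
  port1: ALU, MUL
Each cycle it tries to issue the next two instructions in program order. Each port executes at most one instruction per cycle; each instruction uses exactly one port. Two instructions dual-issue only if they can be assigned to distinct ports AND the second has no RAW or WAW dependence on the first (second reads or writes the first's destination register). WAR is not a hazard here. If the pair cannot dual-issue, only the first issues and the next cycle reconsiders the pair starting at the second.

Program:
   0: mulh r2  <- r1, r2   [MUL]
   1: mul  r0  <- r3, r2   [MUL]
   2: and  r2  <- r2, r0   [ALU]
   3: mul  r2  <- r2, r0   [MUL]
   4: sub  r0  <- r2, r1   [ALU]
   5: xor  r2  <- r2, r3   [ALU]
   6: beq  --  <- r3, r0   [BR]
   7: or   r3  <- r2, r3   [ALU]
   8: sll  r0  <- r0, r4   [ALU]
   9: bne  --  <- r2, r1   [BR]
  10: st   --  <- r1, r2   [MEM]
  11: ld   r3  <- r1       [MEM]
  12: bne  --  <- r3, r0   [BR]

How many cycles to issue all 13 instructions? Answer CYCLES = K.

#0 head=0: mulh i0 no-port MUL/MUL
#1 head=1: mul i1 RAW r0
#2 head=2: and i2 RAW+WAW r2
#3 head=3: mul i3 RAW r2
#4 head=4: sub xor i4+i5 pair
#5 head=6: beq or i6+i7 pair
#6 head=8: sll bne i8+i9 pair
#7 head=10: st i10 no-port MEM/MEM
#8 head=11: ld i11 no-port MEM/BR
#9 head=12: bne i12 tail

CYCLES = 10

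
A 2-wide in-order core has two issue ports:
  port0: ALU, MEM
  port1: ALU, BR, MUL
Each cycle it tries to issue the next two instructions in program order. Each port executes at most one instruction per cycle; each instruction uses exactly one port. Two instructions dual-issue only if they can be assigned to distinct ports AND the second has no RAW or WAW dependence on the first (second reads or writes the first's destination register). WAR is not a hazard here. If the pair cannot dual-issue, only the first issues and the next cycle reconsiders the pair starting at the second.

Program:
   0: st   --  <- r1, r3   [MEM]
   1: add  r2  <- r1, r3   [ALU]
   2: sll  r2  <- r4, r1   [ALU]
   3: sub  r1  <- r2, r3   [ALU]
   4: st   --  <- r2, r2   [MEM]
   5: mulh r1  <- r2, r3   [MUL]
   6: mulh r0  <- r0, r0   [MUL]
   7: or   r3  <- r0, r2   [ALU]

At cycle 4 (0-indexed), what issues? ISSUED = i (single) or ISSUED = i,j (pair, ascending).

[0] i0&i1  st;add  -- pair
[1] i2  sll  -- RAW r2
[2] i3&i4  sub;st  -- pair
[3] i5  mulh  -- no-port MUL/MUL
[4] i6  mulh  -- RAW r0
[5] i7  or  -- tail

ISSUED = 6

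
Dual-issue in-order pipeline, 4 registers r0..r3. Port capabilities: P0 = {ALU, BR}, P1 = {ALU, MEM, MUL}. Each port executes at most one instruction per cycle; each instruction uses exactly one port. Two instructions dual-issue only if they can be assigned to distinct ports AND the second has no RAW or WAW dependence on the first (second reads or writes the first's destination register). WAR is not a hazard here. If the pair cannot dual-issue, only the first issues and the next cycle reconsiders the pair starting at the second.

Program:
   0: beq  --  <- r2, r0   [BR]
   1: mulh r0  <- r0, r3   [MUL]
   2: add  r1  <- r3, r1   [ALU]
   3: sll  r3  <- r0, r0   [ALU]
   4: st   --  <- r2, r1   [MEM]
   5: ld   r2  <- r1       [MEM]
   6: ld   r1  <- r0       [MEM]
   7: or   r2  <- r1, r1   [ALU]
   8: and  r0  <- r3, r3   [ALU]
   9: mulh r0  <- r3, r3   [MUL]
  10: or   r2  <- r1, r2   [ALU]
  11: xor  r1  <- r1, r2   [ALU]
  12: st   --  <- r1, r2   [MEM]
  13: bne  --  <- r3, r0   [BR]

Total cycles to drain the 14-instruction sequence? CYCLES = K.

CYCLES = 9

c0: i0&i1 beq.BR/mulh.MUL  dual
c1: i2&i3 add.ALU/sll.ALU  dual
c2: i4 st.MEM  no-port MEM/MEM
c3: i5 ld.MEM  no-port MEM/MEM
c4: i6 ld.MEM  RAW r1
c5: i7&i8 or.ALU/and.ALU  dual
c6: i9&i10 mulh.MUL/or.ALU  dual
c7: i11 xor.ALU  RAW r1
c8: i12&i13 st.MEM/bne.BR  dual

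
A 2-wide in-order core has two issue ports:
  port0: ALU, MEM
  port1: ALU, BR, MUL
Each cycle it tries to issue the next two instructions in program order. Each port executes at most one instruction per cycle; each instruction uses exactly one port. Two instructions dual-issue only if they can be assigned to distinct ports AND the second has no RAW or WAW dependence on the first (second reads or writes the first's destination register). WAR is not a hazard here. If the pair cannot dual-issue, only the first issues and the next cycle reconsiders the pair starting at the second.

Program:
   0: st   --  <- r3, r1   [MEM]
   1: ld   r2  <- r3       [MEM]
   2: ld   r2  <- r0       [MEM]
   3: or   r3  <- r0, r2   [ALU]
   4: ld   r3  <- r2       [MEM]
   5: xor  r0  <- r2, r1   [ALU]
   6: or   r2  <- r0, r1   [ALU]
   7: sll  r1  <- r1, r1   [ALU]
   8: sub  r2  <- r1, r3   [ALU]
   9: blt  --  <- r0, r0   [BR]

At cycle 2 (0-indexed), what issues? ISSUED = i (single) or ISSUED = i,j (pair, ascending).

0. st @i0  | no-port MEM/MEM
1. ld @i1  | no-port MEM/MEM
2. ld @i2  | RAW r2
3. or @i3  | WAW r3
4. ld+xor @i4/i5  | dual
5. or+sll @i6/i7  | dual
6. sub+blt @i8/i9  | dual

ISSUED = 2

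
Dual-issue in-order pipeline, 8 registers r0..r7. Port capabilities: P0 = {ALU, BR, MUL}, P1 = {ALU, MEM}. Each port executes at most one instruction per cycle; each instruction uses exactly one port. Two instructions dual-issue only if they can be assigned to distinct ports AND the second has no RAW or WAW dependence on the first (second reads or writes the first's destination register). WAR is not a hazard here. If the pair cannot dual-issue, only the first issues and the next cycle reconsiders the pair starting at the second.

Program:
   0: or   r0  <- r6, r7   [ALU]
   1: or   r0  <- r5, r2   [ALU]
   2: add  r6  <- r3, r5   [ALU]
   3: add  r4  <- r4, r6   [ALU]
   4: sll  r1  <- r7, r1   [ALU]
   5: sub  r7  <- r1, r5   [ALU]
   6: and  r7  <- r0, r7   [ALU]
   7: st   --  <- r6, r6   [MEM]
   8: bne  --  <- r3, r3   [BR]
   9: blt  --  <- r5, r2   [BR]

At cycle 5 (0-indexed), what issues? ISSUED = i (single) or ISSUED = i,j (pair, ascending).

ISSUED = 8

#0 head=0: or i0 WAW r0
#1 head=1: or/add i1&i2 dual
#2 head=3: add/sll i3&i4 dual
#3 head=5: sub i5 RAW+WAW r7
#4 head=6: and/st i6&i7 dual
#5 head=8: bne i8 no-port BR/BR
#6 head=9: blt i9 tail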